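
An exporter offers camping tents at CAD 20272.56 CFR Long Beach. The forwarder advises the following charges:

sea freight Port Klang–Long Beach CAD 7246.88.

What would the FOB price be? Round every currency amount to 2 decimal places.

FOB price: CAD 13025.68

From CFR to FOB, the seller no longer bears: freight.
FOB price = 20272.56 − 7246.88 = 13025.68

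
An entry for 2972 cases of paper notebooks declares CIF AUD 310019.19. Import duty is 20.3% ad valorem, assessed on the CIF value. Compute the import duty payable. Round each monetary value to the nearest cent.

Import duty: AUD 62933.90

Import duty = 310019.19 × 20.3% = 62933.90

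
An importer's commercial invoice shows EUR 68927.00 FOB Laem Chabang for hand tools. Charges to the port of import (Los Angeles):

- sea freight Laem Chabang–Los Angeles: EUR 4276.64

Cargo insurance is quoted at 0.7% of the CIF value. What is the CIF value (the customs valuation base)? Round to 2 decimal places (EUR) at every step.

Let C be the CIF value. C = FOB price + freight + 0.7% × C
C − 0.7% × C = 68927.00 + 4276.64
0.993 × C = 73203.64
C = 73203.64 / 0.993 = 73719.68
Insurance premium = 0.7% × 73719.68 = 516.04

CIF value: EUR 73719.68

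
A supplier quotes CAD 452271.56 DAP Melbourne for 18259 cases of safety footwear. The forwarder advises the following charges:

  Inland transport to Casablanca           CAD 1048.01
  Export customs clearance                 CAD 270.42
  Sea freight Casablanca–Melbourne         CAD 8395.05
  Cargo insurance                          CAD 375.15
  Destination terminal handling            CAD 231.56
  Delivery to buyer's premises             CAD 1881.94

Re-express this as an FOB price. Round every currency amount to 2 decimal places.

Not relevant to the conversion: inland to port, export clearance — on the seller under both DAP and FOB; already in the DAP price and stays in the FOB price.
From DAP to FOB, the seller no longer bears: freight, insurance, destination terminal, delivery.
FOB price = 452271.56 − 8395.05 − 375.15 − 231.56 − 1881.94 = 441387.86

FOB price: CAD 441387.86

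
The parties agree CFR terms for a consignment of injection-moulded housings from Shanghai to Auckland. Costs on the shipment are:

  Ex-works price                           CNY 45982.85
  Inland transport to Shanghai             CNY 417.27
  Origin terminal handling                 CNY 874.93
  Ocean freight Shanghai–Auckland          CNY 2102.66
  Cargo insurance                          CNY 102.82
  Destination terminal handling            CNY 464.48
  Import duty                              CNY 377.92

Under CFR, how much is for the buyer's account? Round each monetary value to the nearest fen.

Buyer's account: CNY 945.22

CFR: the seller pays costs through ocean freight to the destination port, but not insurance.
Seller's account: goods 45982.85 + inland to port 417.27 + origin terminal 874.93 + freight 2102.66 = 49377.71
Buyer's account: insurance 102.82 + destination terminal 464.48 + duty 377.92 = 945.22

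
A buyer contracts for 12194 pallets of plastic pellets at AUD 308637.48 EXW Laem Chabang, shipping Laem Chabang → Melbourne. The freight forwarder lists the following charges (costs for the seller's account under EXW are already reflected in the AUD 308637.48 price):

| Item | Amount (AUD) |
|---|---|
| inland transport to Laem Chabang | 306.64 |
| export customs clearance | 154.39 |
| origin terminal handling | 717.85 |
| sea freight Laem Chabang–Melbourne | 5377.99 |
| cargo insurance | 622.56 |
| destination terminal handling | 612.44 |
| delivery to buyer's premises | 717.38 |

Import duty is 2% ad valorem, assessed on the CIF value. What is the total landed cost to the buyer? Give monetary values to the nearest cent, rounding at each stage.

Total landed cost: AUD 323463.07

EXW: the seller makes goods available at their premises; the buyer bears all onward costs.
CIF value = EXW price + inland to port + export clearance + origin terminal + freight + insurance = 308637.48 + 306.64 + 154.39 + 717.85 + 5377.99 + 622.56 = 315816.91
Import duty = 315816.91 × 2% = 6316.34
Buyer bears: inland to port 306.64 + export clearance 154.39 + origin terminal 717.85 + freight 5377.99 + insurance 622.56 + destination terminal 612.44 + delivery 717.38 + duty 6316.34 = 14825.59
Landed cost = invoice 308637.48 + 14825.59 = 323463.07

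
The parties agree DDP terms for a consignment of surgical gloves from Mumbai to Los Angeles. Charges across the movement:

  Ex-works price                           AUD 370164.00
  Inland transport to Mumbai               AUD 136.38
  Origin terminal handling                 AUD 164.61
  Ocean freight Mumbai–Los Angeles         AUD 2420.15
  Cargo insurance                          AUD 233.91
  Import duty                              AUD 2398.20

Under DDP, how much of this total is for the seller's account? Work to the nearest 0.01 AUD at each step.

Seller's account: AUD 375517.25

DDP: the seller bears all costs including import duty.
Seller's account: goods 370164.00 + inland to port 136.38 + origin terminal 164.61 + freight 2420.15 + insurance 233.91 + duty 2398.20 = 375517.25
Buyer's account: 0.00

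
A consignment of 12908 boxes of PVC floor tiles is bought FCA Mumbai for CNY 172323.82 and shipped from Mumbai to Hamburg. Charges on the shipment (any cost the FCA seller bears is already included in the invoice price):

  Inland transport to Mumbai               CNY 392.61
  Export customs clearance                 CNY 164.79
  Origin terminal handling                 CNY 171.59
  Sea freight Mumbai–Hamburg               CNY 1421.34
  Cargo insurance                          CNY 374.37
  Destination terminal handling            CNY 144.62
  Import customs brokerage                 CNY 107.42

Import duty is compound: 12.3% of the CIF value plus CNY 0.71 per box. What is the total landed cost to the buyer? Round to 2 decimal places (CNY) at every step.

FCA: the seller delivers export-cleared goods to the carrier; the buyer bears costs from that point.
Already in the invoice (seller's account under FCA): inland to port, export clearance — exclude.
CIF value = FCA price + origin terminal + freight + insurance = 172323.82 + 171.59 + 1421.34 + 374.37 = 174291.12
Ad valorem component: 174291.12 × 12.3% = 21437.81
Specific component: 12908 × 0.71 = 9164.68
Import duty = 21437.81 + 9164.68 = 30602.49
Buyer bears: origin terminal 171.59 + freight 1421.34 + insurance 374.37 + destination terminal 144.62 + brokerage 107.42 + duty 30602.49 = 32821.83
Landed cost = invoice 172323.82 + 32821.83 = 205145.65

Total landed cost: CNY 205145.65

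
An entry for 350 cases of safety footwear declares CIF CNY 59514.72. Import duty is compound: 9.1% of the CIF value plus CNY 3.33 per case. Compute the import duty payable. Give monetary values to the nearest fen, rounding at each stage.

Import duty: CNY 6581.34

Ad valorem component: 59514.72 × 9.1% = 5415.84
Specific component: 350 × 3.33 = 1165.50
Import duty = 5415.84 + 1165.50 = 6581.34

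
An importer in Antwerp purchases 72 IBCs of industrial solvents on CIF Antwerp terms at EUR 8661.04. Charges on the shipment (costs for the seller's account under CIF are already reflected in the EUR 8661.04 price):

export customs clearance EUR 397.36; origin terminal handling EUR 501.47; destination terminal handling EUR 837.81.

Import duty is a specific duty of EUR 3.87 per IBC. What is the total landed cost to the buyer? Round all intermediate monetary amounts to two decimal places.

Total landed cost: EUR 9777.49

CIF: the seller pays costs through ocean freight and marine insurance to the destination port.
Already in the invoice (seller's account under CIF): export clearance, origin terminal — exclude.
The CIF price already equals the CIF value: 8661.04
Import duty = 72 × 3.87 = 278.64
Buyer bears: destination terminal 837.81 + duty 278.64 = 1116.45
Landed cost = invoice 8661.04 + 1116.45 = 9777.49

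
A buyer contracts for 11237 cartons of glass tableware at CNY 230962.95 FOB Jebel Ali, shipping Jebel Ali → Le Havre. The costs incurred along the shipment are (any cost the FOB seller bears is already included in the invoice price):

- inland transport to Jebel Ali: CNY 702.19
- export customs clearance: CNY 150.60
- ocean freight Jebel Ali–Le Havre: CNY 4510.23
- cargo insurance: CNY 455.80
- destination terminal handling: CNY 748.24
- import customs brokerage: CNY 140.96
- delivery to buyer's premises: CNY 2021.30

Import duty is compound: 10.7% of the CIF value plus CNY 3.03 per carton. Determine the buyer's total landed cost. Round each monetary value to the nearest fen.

Total landed cost: CNY 298131.99

FOB: the seller bears costs until goods are on board at the origin port; the buyer bears freight, insurance and all costs thereafter.
Already in the invoice (seller's account under FOB): inland to port, export clearance — exclude.
CIF value = FOB price + freight + insurance = 230962.95 + 4510.23 + 455.80 = 235928.98
Ad valorem component: 235928.98 × 10.7% = 25244.40
Specific component: 11237 × 3.03 = 34048.11
Import duty = 25244.40 + 34048.11 = 59292.51
Buyer bears: freight 4510.23 + insurance 455.80 + destination terminal 748.24 + brokerage 140.96 + delivery 2021.30 + duty 59292.51 = 67169.04
Landed cost = invoice 230962.95 + 67169.04 = 298131.99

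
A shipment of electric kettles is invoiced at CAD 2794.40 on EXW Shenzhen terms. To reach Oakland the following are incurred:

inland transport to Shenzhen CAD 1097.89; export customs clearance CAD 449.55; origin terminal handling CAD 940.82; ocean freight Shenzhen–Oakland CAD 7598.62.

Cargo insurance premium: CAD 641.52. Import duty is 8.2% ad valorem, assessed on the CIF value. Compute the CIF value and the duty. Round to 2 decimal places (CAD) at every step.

CIF = EXW price + pre-shipment costs + freight + insurance
CIF = 2794.40 + 1097.89 + 449.55 + 940.82 + 7598.62 + 641.52 = 13522.80
Import duty = 13522.80 × 8.2% = 1108.87

CIF value: CAD 13522.80; import duty: CAD 1108.87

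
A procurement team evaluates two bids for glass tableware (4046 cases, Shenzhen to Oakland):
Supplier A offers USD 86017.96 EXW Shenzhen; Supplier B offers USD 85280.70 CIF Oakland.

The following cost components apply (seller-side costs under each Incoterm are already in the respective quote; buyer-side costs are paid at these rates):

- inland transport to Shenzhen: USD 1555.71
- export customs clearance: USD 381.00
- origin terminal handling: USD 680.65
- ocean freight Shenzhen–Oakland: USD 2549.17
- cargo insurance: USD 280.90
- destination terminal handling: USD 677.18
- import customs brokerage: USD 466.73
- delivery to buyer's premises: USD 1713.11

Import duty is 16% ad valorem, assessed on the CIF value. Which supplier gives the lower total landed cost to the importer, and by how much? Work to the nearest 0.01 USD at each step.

Supplier A (EXW):
CIF value = EXW price + inland to port + export clearance + origin terminal + freight + insurance = 86017.96 + 1555.71 + 381.00 + 680.65 + 2549.17 + 280.90 = 91465.39
Import duty = 91465.39 × 16% = 14634.46
Buyer bears (A): 1555.71 + 381.00 + 680.65 + 2549.17 + 280.90 + 677.18 + 466.73 + 1713.11 = 8304.45
Landed cost (A) = invoice 86017.96 + 8304.45 + duty 14634.46 = 108956.87
Supplier B (CIF):
The CIF price already equals the CIF value: 85280.70
Import duty = 85280.70 × 16% = 13644.91
Buyer bears (B): 677.18 + 466.73 + 1713.11 = 2857.02
Landed cost (B) = invoice 85280.70 + 2857.02 + duty 13644.91 = 101782.63
Difference = |108956.87 − 101782.63| = 7174.24

Supplier B is cheaper by USD 7174.24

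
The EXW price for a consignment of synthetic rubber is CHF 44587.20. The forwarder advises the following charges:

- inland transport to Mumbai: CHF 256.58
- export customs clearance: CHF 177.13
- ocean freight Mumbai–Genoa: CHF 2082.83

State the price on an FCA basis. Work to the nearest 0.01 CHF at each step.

Not relevant to the conversion: freight — on the buyer under both terms; not part of either seller's price.
From EXW to FCA, the seller additionally bears: inland to port, export clearance.
FCA price = 44587.20 + 256.58 + 177.13 = 45020.91

FCA price: CHF 45020.91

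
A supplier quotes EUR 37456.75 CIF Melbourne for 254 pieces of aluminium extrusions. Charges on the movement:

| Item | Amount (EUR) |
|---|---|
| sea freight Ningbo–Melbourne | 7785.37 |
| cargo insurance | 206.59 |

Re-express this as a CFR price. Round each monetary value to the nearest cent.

CFR price: EUR 37250.16

Not relevant to the conversion: freight — on the seller under both CIF and CFR; already in the CIF price and stays in the CFR price.
From CIF to CFR, the seller no longer bears: insurance.
CFR price = 37456.75 − 206.59 = 37250.16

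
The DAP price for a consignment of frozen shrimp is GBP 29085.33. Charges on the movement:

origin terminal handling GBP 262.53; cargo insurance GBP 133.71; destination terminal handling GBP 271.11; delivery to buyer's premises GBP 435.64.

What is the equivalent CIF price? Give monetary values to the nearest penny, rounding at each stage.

Not relevant to the conversion: origin terminal, insurance — on the seller under both DAP and CIF; already in the DAP price and stays in the CIF price.
From DAP to CIF, the seller no longer bears: destination terminal, delivery.
CIF price = 29085.33 − 271.11 − 435.64 = 28378.58

CIF price: GBP 28378.58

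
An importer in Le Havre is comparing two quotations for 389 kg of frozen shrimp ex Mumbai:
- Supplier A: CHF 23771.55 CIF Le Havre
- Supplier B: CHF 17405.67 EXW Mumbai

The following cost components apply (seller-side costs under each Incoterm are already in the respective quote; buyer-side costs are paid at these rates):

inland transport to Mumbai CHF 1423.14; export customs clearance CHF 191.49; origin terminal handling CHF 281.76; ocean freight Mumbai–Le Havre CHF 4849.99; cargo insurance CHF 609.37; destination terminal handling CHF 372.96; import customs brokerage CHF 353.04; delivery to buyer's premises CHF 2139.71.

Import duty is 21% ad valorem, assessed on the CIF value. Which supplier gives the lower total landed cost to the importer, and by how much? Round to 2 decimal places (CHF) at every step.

Supplier A (CIF):
The CIF price already equals the CIF value: 23771.55
Import duty = 23771.55 × 21% = 4992.03
Buyer bears (A): 372.96 + 353.04 + 2139.71 = 2865.71
Landed cost (A) = invoice 23771.55 + 2865.71 + duty 4992.03 = 31629.29
Supplier B (EXW):
CIF value = EXW price + inland to port + export clearance + origin terminal + freight + insurance = 17405.67 + 1423.14 + 191.49 + 281.76 + 4849.99 + 609.37 = 24761.42
Import duty = 24761.42 × 21% = 5199.90
Buyer bears (B): 1423.14 + 191.49 + 281.76 + 4849.99 + 609.37 + 372.96 + 353.04 + 2139.71 = 10221.46
Landed cost (B) = invoice 17405.67 + 10221.46 + duty 5199.90 = 32827.03
Difference = |31629.29 − 32827.03| = 1197.74

Supplier A is cheaper by CHF 1197.74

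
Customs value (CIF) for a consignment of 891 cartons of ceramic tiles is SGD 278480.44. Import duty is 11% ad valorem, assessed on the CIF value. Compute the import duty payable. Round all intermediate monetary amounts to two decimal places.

Import duty = 278480.44 × 11% = 30632.85

Import duty: SGD 30632.85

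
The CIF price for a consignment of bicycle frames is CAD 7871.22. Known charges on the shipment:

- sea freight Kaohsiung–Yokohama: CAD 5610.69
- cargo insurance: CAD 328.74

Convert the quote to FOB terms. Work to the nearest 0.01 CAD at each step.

From CIF to FOB, the seller no longer bears: freight, insurance.
FOB price = 7871.22 − 5610.69 − 328.74 = 1931.79

FOB price: CAD 1931.79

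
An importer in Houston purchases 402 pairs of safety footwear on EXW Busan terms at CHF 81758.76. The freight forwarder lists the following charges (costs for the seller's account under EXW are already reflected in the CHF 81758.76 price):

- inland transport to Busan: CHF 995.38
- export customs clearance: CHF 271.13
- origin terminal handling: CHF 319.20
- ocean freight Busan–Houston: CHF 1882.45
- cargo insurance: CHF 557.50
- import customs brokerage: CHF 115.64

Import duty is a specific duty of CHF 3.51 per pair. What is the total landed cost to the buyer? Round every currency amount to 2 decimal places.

EXW: the seller makes goods available at their premises; the buyer bears all onward costs.
CIF value = EXW price + inland to port + export clearance + origin terminal + freight + insurance = 81758.76 + 995.38 + 271.13 + 319.20 + 1882.45 + 557.50 = 85784.42
Import duty = 402 × 3.51 = 1411.02
Buyer bears: inland to port 995.38 + export clearance 271.13 + origin terminal 319.20 + freight 1882.45 + insurance 557.50 + brokerage 115.64 + duty 1411.02 = 5552.32
Landed cost = invoice 81758.76 + 5552.32 = 87311.08

Total landed cost: CHF 87311.08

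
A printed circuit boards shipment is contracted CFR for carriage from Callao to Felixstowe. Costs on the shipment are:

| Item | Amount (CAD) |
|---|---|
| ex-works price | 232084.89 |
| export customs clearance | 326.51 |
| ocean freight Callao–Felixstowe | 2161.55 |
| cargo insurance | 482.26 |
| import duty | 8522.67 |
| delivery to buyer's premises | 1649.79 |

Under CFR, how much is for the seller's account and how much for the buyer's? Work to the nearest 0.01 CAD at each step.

CFR: the seller pays costs through ocean freight to the destination port, but not insurance.
Seller's account: goods 232084.89 + export clearance 326.51 + freight 2161.55 = 234572.95
Buyer's account: insurance 482.26 + duty 8522.67 + delivery 1649.79 = 10654.72

Seller: CAD 234572.95; buyer: CAD 10654.72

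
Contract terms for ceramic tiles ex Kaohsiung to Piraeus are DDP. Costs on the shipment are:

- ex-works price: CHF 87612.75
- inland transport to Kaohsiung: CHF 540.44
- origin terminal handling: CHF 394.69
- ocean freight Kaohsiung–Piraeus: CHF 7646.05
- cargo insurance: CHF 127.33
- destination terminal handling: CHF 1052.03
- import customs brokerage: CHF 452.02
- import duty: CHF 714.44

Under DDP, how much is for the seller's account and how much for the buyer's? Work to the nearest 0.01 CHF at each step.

Seller: CHF 98539.75; buyer: CHF 0.00

DDP: the seller bears all costs including import duty.
Seller's account: goods 87612.75 + inland to port 540.44 + origin terminal 394.69 + freight 7646.05 + insurance 127.33 + destination terminal 1052.03 + brokerage 452.02 + duty 714.44 = 98539.75
Buyer's account: 0.00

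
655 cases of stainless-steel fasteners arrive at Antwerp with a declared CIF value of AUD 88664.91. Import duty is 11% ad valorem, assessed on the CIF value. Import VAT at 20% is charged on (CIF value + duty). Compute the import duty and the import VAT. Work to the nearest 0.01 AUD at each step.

Import duty: AUD 9753.14; import VAT: AUD 19683.61

Import duty = 88664.91 × 11% = 9753.14
VAT base = CIF + duty = 88664.91 + 9753.14 = 98418.05
Import VAT = 98418.05 × 20% = 19683.61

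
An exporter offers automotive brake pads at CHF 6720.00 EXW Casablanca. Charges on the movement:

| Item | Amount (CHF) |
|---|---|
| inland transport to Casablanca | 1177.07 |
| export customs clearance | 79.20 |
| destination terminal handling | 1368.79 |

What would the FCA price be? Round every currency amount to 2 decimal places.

Not relevant to the conversion: destination terminal — on the buyer under both terms; not part of either seller's price.
From EXW to FCA, the seller additionally bears: inland to port, export clearance.
FCA price = 6720.00 + 1177.07 + 79.20 = 7976.27

FCA price: CHF 7976.27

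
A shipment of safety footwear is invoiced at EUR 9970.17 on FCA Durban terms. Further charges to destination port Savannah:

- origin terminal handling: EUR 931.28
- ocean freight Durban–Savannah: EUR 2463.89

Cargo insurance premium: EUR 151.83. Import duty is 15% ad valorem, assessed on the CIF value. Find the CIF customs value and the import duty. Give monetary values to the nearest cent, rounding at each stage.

CIF value: EUR 13517.17; import duty: EUR 2027.58

CIF = FCA price + pre-shipment costs + freight + insurance
CIF = 9970.17 + 931.28 + 2463.89 + 151.83 = 13517.17
Import duty = 13517.17 × 15% = 2027.58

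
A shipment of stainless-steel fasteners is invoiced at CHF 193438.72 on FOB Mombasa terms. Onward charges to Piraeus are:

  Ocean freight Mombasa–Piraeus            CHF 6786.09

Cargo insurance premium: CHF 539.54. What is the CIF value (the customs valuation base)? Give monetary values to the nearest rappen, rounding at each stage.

CIF value: CHF 200764.35

CIF = FOB price + freight + insurance
CIF = 193438.72 + 6786.09 + 539.54 = 200764.35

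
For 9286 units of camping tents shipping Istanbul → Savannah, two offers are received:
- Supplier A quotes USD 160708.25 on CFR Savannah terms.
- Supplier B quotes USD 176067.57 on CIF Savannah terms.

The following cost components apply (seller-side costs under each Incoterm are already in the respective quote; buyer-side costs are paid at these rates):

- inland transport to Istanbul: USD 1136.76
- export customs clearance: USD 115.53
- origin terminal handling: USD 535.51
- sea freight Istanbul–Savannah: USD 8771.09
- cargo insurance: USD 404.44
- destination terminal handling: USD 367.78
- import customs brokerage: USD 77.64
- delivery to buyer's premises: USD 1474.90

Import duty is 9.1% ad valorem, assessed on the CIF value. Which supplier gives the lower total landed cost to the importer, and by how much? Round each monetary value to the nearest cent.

Supplier A is cheaper by USD 16315.78

Supplier A (CFR):
CIF value = CFR price + insurance = 160708.25 + 404.44 = 161112.69
Import duty = 161112.69 × 9.1% = 14661.25
Buyer bears (A): 404.44 + 367.78 + 77.64 + 1474.90 = 2324.76
Landed cost (A) = invoice 160708.25 + 2324.76 + duty 14661.25 = 177694.26
Supplier B (CIF):
The CIF price already equals the CIF value: 176067.57
Import duty = 176067.57 × 9.1% = 16022.15
Buyer bears (B): 367.78 + 77.64 + 1474.90 = 1920.32
Landed cost (B) = invoice 176067.57 + 1920.32 + duty 16022.15 = 194010.04
Difference = |177694.26 − 194010.04| = 16315.78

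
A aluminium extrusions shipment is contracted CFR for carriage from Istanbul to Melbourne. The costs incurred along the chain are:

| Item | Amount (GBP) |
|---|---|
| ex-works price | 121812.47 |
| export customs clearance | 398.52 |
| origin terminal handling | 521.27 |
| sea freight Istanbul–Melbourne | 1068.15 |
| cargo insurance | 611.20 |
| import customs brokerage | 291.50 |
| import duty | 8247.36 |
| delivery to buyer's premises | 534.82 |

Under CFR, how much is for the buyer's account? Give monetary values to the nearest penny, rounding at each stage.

Buyer's account: GBP 9684.88

CFR: the seller pays costs through ocean freight to the destination port, but not insurance.
Seller's account: goods 121812.47 + export clearance 398.52 + origin terminal 521.27 + freight 1068.15 = 123800.41
Buyer's account: insurance 611.20 + brokerage 291.50 + duty 8247.36 + delivery 534.82 = 9684.88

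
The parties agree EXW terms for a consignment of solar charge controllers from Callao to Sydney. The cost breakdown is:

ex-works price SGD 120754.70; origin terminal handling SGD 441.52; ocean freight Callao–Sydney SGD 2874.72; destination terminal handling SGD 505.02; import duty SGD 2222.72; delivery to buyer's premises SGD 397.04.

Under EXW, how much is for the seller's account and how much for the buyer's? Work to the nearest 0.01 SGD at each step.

EXW: the seller makes goods available at their premises; the buyer bears all onward costs.
Seller's account: goods 120754.70 = 120754.70
Buyer's account: origin terminal 441.52 + freight 2874.72 + destination terminal 505.02 + duty 2222.72 + delivery 397.04 = 6441.02

Seller: SGD 120754.70; buyer: SGD 6441.02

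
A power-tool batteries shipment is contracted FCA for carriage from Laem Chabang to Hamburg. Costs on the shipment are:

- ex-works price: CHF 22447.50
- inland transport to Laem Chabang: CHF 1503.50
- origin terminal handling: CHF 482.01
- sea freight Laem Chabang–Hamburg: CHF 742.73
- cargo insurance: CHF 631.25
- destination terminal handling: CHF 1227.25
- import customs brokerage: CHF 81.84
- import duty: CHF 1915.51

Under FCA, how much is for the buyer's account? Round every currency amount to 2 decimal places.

FCA: the seller delivers export-cleared goods to the carrier; the buyer bears costs from that point.
Seller's account: goods 22447.50 + inland to port 1503.50 = 23951.00
Buyer's account: origin terminal 482.01 + freight 742.73 + insurance 631.25 + destination terminal 1227.25 + brokerage 81.84 + duty 1915.51 = 5080.59

Buyer's account: CHF 5080.59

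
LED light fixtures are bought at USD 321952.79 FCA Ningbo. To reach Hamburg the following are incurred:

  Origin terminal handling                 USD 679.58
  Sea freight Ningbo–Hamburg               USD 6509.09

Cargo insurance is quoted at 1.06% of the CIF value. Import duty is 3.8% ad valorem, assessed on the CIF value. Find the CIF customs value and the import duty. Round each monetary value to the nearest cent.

Let C be the CIF value. C = FCA price + pre-shipment costs + freight + 1.06% × C
C − 1.06% × C = 321952.79 + 679.58 + 6509.09
0.9894 × C = 329141.46
C = 329141.46 / 0.9894 = 332667.74
Insurance premium = 1.06% × 332667.74 = 3526.28
Import duty = 332667.74 × 3.8% = 12641.37

CIF value: USD 332667.74; import duty: USD 12641.37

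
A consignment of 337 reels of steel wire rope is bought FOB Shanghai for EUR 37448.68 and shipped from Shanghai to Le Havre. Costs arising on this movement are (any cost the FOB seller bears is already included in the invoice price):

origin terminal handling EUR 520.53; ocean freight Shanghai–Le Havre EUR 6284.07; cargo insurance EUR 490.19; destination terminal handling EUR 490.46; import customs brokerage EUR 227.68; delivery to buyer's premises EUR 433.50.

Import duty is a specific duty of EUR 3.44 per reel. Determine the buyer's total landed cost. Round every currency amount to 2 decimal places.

FOB: the seller bears costs until goods are on board at the origin port; the buyer bears freight, insurance and all costs thereafter.
Already in the invoice (seller's account under FOB): origin terminal — exclude.
CIF value = FOB price + freight + insurance = 37448.68 + 6284.07 + 490.19 = 44222.94
Import duty = 337 × 3.44 = 1159.28
Buyer bears: freight 6284.07 + insurance 490.19 + destination terminal 490.46 + brokerage 227.68 + delivery 433.50 + duty 1159.28 = 9085.18
Landed cost = invoice 37448.68 + 9085.18 = 46533.86

Total landed cost: EUR 46533.86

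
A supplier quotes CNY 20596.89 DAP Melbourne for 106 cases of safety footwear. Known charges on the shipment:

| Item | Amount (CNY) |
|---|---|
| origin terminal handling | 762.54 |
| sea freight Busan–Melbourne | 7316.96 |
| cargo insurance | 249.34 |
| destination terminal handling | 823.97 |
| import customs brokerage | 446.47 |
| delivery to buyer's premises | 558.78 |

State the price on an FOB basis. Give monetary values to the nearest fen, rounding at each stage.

FOB price: CNY 11647.84

Not relevant to the conversion: origin terminal — on the seller under both DAP and FOB; already in the DAP price and stays in the FOB price. brokerage — on the buyer under both terms; not part of either seller's price.
From DAP to FOB, the seller no longer bears: freight, insurance, destination terminal, delivery.
FOB price = 20596.89 − 7316.96 − 249.34 − 823.97 − 558.78 = 11647.84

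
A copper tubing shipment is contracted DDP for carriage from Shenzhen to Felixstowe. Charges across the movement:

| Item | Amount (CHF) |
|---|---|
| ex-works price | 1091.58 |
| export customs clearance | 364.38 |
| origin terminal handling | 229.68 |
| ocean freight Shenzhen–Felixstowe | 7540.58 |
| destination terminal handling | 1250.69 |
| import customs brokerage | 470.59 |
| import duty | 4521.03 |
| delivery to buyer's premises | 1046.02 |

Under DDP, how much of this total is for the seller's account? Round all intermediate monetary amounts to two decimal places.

Seller's account: CHF 16514.55

DDP: the seller bears all costs including import duty.
Seller's account: goods 1091.58 + export clearance 364.38 + origin terminal 229.68 + freight 7540.58 + destination terminal 1250.69 + brokerage 470.59 + duty 4521.03 + delivery 1046.02 = 16514.55
Buyer's account: 0.00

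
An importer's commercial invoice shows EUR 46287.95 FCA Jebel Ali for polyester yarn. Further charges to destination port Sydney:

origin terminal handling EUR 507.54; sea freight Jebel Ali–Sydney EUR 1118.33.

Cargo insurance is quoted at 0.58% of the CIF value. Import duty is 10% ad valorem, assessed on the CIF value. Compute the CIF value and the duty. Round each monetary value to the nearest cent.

Let C be the CIF value. C = FCA price + pre-shipment costs + freight + 0.58% × C
C − 0.58% × C = 46287.95 + 507.54 + 1118.33
0.9942 × C = 47913.82
C = 47913.82 / 0.9942 = 48193.34
Insurance premium = 0.58% × 48193.34 = 279.52
Import duty = 48193.34 × 10% = 4819.33

CIF value: EUR 48193.34; import duty: EUR 4819.33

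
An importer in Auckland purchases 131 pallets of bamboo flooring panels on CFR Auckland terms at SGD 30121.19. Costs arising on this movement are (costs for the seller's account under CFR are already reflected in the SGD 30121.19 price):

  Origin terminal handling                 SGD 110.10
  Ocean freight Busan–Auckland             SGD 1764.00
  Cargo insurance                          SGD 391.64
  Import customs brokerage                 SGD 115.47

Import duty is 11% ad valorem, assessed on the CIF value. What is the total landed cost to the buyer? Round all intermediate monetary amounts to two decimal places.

Total landed cost: SGD 33984.71

CFR: the seller pays costs through ocean freight to the destination port, but not insurance.
Already in the invoice (seller's account under CFR): origin terminal, freight — exclude.
CIF value = CFR price + insurance = 30121.19 + 391.64 = 30512.83
Import duty = 30512.83 × 11% = 3356.41
Buyer bears: insurance 391.64 + brokerage 115.47 + duty 3356.41 = 3863.52
Landed cost = invoice 30121.19 + 3863.52 = 33984.71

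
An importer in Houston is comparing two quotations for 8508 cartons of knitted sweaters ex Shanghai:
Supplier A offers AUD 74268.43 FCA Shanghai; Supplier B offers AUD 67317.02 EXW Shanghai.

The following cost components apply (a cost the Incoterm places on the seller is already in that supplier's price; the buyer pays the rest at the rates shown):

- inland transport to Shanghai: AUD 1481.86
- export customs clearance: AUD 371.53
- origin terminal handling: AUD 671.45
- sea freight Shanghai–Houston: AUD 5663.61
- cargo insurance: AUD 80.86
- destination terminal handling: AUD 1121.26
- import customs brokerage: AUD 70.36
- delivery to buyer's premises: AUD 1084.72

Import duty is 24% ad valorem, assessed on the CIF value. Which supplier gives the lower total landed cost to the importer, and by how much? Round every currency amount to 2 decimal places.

Supplier B is cheaper by AUD 6321.54

Supplier A (FCA):
CIF value = FCA price + origin terminal + freight + insurance = 74268.43 + 671.45 + 5663.61 + 80.86 = 80684.35
Import duty = 80684.35 × 24% = 19364.24
Buyer bears (A): 671.45 + 5663.61 + 80.86 + 1121.26 + 70.36 + 1084.72 = 8692.26
Landed cost (A) = invoice 74268.43 + 8692.26 + duty 19364.24 = 102324.93
Supplier B (EXW):
CIF value = EXW price + inland to port + export clearance + origin terminal + freight + insurance = 67317.02 + 1481.86 + 371.53 + 671.45 + 5663.61 + 80.86 = 75586.33
Import duty = 75586.33 × 24% = 18140.72
Buyer bears (B): 1481.86 + 371.53 + 671.45 + 5663.61 + 80.86 + 1121.26 + 70.36 + 1084.72 = 10545.65
Landed cost (B) = invoice 67317.02 + 10545.65 + duty 18140.72 = 96003.39
Difference = |102324.93 − 96003.39| = 6321.54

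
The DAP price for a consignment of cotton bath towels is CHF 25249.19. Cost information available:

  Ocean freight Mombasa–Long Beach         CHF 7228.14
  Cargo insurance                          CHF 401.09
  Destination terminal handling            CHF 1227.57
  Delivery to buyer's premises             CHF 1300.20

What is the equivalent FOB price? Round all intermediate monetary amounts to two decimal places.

FOB price: CHF 15092.19

From DAP to FOB, the seller no longer bears: freight, insurance, destination terminal, delivery.
FOB price = 25249.19 − 7228.14 − 401.09 − 1227.57 − 1300.20 = 15092.19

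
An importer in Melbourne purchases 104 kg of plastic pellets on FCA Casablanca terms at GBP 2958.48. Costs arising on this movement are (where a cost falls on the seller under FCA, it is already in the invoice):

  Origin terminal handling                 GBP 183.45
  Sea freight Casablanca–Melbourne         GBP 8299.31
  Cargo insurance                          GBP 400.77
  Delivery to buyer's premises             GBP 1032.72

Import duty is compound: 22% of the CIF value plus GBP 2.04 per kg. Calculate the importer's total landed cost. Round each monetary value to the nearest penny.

FCA: the seller delivers export-cleared goods to the carrier; the buyer bears costs from that point.
CIF value = FCA price + origin terminal + freight + insurance = 2958.48 + 183.45 + 8299.31 + 400.77 = 11842.01
Ad valorem component: 11842.01 × 22% = 2605.24
Specific component: 104 × 2.04 = 212.16
Import duty = 2605.24 + 212.16 = 2817.40
Buyer bears: origin terminal 183.45 + freight 8299.31 + insurance 400.77 + delivery 1032.72 + duty 2817.40 = 12733.65
Landed cost = invoice 2958.48 + 12733.65 = 15692.13

Total landed cost: GBP 15692.13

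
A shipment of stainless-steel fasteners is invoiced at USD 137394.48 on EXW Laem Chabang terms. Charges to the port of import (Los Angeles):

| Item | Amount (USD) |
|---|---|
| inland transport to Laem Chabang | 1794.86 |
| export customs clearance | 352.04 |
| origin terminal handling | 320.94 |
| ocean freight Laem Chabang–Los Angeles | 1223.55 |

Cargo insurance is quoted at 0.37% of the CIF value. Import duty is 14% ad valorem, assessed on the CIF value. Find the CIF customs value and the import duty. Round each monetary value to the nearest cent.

CIF value: USD 141609.83; import duty: USD 19825.38

Let C be the CIF value. C = EXW price + pre-shipment costs + freight + 0.37% × C
C − 0.37% × C = 137394.48 + 1794.86 + 352.04 + 320.94 + 1223.55
0.9963 × C = 141085.87
C = 141085.87 / 0.9963 = 141609.83
Insurance premium = 0.37% × 141609.83 = 523.96
Import duty = 141609.83 × 14% = 19825.38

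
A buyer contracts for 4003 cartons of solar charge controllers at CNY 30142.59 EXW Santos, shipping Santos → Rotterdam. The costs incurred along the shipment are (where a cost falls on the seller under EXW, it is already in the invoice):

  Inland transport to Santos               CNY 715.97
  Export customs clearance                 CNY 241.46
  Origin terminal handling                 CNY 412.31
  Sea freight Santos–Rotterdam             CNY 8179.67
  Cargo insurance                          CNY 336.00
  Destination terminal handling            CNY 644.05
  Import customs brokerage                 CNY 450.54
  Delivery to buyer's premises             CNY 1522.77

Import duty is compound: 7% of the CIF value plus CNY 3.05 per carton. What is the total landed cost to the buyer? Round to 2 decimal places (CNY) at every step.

Total landed cost: CNY 57656.47

EXW: the seller makes goods available at their premises; the buyer bears all onward costs.
CIF value = EXW price + inland to port + export clearance + origin terminal + freight + insurance = 30142.59 + 715.97 + 241.46 + 412.31 + 8179.67 + 336.00 = 40028.00
Ad valorem component: 40028.00 × 7% = 2801.96
Specific component: 4003 × 3.05 = 12209.15
Import duty = 2801.96 + 12209.15 = 15011.11
Buyer bears: inland to port 715.97 + export clearance 241.46 + origin terminal 412.31 + freight 8179.67 + insurance 336.00 + destination terminal 644.05 + brokerage 450.54 + delivery 1522.77 + duty 15011.11 = 27513.88
Landed cost = invoice 30142.59 + 27513.88 = 57656.47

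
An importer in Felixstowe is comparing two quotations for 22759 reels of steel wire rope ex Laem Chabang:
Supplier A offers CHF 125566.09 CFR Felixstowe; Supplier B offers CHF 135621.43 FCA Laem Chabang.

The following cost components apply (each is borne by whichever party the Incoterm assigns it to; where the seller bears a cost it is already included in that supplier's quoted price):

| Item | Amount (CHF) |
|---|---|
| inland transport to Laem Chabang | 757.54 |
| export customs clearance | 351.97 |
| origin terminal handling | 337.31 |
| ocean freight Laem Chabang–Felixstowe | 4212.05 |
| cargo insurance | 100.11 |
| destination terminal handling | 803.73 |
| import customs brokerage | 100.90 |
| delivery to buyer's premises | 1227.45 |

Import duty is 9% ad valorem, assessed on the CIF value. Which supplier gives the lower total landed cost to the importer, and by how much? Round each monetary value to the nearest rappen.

Supplier A is cheaper by CHF 15919.12

Supplier A (CFR):
CIF value = CFR price + insurance = 125566.09 + 100.11 = 125666.20
Import duty = 125666.20 × 9% = 11309.96
Buyer bears (A): 100.11 + 803.73 + 100.90 + 1227.45 = 2232.19
Landed cost (A) = invoice 125566.09 + 2232.19 + duty 11309.96 = 139108.24
Supplier B (FCA):
CIF value = FCA price + origin terminal + freight + insurance = 135621.43 + 337.31 + 4212.05 + 100.11 = 140270.90
Import duty = 140270.90 × 9% = 12624.38
Buyer bears (B): 337.31 + 4212.05 + 100.11 + 803.73 + 100.90 + 1227.45 = 6781.55
Landed cost (B) = invoice 135621.43 + 6781.55 + duty 12624.38 = 155027.36
Difference = |139108.24 − 155027.36| = 15919.12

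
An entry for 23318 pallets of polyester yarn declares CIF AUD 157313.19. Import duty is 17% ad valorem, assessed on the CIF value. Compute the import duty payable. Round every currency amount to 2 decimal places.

Import duty = 157313.19 × 17% = 26743.24

Import duty: AUD 26743.24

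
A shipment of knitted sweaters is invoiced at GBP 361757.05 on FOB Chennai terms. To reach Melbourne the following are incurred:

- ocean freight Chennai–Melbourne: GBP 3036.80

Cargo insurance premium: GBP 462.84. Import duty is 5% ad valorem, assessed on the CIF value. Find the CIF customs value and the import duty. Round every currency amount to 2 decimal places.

CIF value: GBP 365256.69; import duty: GBP 18262.83

CIF = FOB price + freight + insurance
CIF = 361757.05 + 3036.80 + 462.84 = 365256.69
Import duty = 365256.69 × 5% = 18262.83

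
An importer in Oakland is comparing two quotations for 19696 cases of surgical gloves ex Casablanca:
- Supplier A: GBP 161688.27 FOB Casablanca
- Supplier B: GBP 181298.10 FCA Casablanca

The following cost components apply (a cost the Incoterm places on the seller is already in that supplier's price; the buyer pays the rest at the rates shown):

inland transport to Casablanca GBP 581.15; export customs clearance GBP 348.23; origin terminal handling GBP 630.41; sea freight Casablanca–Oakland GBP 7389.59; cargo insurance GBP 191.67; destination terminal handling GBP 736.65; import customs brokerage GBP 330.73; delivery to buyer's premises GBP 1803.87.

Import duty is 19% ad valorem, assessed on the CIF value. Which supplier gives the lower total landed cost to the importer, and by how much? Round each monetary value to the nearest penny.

Supplier A (FOB):
CIF value = FOB price + freight + insurance = 161688.27 + 7389.59 + 191.67 = 169269.53
Import duty = 169269.53 × 19% = 32161.21
Buyer bears (A): 7389.59 + 191.67 + 736.65 + 330.73 + 1803.87 = 10452.51
Landed cost (A) = invoice 161688.27 + 10452.51 + duty 32161.21 = 204301.99
Supplier B (FCA):
CIF value = FCA price + origin terminal + freight + insurance = 181298.10 + 630.41 + 7389.59 + 191.67 = 189509.77
Import duty = 189509.77 × 19% = 36006.86
Buyer bears (B): 630.41 + 7389.59 + 191.67 + 736.65 + 330.73 + 1803.87 = 11082.92
Landed cost (B) = invoice 181298.10 + 11082.92 + duty 36006.86 = 228387.88
Difference = |204301.99 − 228387.88| = 24085.89

Supplier A is cheaper by GBP 24085.89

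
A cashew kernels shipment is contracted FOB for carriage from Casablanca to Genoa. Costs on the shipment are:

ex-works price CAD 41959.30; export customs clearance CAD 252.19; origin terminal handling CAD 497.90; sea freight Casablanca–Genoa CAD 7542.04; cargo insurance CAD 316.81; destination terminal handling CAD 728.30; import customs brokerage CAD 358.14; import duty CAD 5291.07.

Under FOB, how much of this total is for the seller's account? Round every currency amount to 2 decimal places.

FOB: the seller bears costs until goods are on board at the origin port; the buyer bears freight, insurance and all costs thereafter.
Seller's account: goods 41959.30 + export clearance 252.19 + origin terminal 497.90 = 42709.39
Buyer's account: freight 7542.04 + insurance 316.81 + destination terminal 728.30 + brokerage 358.14 + duty 5291.07 = 14236.36

Seller's account: CAD 42709.39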